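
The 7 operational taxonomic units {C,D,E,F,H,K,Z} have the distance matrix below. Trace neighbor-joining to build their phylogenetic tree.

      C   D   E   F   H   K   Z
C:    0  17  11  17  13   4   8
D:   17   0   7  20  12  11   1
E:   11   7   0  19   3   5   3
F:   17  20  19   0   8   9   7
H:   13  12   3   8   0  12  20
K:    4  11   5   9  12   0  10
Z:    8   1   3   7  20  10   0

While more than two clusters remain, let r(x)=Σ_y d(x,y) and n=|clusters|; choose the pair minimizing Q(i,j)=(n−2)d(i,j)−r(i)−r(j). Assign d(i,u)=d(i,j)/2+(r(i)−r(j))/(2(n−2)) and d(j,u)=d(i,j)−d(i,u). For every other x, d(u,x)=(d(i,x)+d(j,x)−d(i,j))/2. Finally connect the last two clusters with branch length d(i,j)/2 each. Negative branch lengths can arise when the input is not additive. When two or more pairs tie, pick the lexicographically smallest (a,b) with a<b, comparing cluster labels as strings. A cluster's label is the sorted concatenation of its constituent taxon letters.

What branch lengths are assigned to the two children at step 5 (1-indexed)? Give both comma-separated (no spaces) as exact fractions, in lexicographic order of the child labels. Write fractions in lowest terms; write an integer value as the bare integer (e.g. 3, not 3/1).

step 1: merge (D,Z) at d=1, Q=-112; branch lengths D→12/5, Z→-7/5; new cluster DZ
  updated: d(C,DZ)=12, d(DZ,E)=9/2, d(DZ,F)=13, d(DZ,H)=31/2, d(DZ,K)=10
step 2: merge (F,H) at d=8, Q=-171/2; branch lengths F→93/16, H→35/16; new cluster FH
  updated: d(C,FH)=11, d(DZ,FH)=41/4, d(E,FH)=7, d(FH,K)=13/2
step 3: merge (C,K) at d=4, Q=-103/2; branch lengths C→49/12, K→-1/12; new cluster CK
  updated: d(CK,DZ)=9, d(CK,E)=6, d(CK,FH)=27/4
step 4: merge (CK,FH) at d=27/4, Q=-129/4; branch lengths CK→45/16, FH→63/16; new cluster CFHK
  updated: d(CFHK,DZ)=25/4, d(CFHK,E)=25/8
step 5: merge (CFHK,DZ) at d=25/4, Q=-111/8; branch lengths CFHK→39/16, DZ→61/16; new cluster CDFHKZ
  updated: d(CDFHKZ,E)=11/16
step 6: merge (CDFHKZ,E) at d=11/16; branch lengths CDFHKZ→11/32, E→11/32; new cluster CDEFHKZ
final tree: ((((C:49/12,K:-1/12):45/16,(F:93/16,H:35/16):63/16):39/16,(D:12/5,Z:-7/5):61/16):11/32,E:11/32)
total length: 427/16

39/16,61/16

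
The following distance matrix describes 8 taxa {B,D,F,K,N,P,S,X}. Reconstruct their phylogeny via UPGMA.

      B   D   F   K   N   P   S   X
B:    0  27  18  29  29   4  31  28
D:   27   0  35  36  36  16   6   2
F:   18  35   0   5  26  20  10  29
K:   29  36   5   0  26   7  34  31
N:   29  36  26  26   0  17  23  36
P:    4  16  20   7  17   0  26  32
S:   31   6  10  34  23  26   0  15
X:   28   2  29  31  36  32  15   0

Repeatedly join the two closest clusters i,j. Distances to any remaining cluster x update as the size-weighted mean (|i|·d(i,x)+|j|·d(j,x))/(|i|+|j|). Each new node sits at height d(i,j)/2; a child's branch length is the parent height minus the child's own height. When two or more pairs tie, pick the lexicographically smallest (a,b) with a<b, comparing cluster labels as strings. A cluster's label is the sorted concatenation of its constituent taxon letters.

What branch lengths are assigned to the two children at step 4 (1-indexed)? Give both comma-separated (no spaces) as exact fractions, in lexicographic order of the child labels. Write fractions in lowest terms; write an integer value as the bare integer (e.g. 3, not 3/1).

1. join D+X (d=2) ⇒ DX; edges |D|=1, |X|=1
  updated: d(B,DX)=55/2, d(DX,F)=32, d(DX,K)=67/2, d(DX,N)=36, d(DX,P)=24, d(DX,S)=21/2
2. join B+P (d=4) ⇒ BP; edges |B|=2, |P|=2
  updated: d(BP,DX)=103/4, d(BP,F)=19, d(BP,K)=18, d(BP,N)=23, d(BP,S)=57/2
3. join F+K (d=5) ⇒ FK; edges |F|=5/2, |K|=5/2
  updated: d(BP,FK)=37/2, d(DX,FK)=131/4, d(FK,N)=26, d(FK,S)=22
4. join DX+S (d=21/2) ⇒ DSX; edges |DX|=17/4, |S|=21/4
  updated: d(BP,DSX)=80/3, d(DSX,FK)=175/6, d(DSX,N)=95/3
5. join BP+FK (d=37/2) ⇒ BFKP; edges |BP|=29/4, |FK|=27/4
  updated: d(BFKP,DSX)=335/12, d(BFKP,N)=49/2
6. join BFKP+N (d=49/2) ⇒ BFKNP; edges |BFKP|=3, |N|=49/4
  updated: d(BFKNP,DSX)=86/3
7. join BFKNP+DSX (d=86/3) ⇒ BDFKNPSX; edges |BFKNP|=25/12, |DSX|=109/12
final tree: ((((B:2,P:2):29/4,(F:5/2,K:5/2):27/4):3,N:49/4):25/12,((D:1,X:1):17/4,S:21/4):109/12)
total length: 731/12

17/4,21/4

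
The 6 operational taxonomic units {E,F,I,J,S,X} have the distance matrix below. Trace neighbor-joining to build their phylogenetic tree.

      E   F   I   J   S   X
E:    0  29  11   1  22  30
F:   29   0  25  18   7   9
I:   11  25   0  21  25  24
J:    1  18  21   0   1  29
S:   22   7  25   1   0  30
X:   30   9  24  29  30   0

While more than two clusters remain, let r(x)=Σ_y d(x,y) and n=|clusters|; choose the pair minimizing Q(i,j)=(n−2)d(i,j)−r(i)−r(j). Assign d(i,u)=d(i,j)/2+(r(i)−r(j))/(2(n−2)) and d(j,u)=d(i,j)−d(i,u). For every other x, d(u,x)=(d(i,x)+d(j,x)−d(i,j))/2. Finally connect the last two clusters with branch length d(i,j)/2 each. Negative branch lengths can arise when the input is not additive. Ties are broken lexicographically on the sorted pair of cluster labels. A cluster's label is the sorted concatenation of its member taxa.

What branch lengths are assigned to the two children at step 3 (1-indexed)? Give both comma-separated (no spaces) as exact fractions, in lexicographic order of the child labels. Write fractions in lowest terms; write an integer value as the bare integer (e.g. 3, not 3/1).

1. join F+X (d=9, Q=-174) ⇒ FX; edges |F|=1/4, |X|=35/4
  updated: d(E,FX)=25, d(FX,I)=20, d(FX,J)=19, d(FX,S)=14
2. join E+I (d=11, Q=-103) ⇒ EI; edges |E|=5/2, |I|=17/2
  updated: d(EI,FX)=17, d(EI,J)=11/2, d(EI,S)=18
3. join EI+FX (d=17, Q=-113/2) ⇒ EFIX; edges |EI|=49/8, |FX|=87/8
  updated: d(EFIX,J)=15/4, d(EFIX,S)=15/2
4. join EFIX+J (d=15/4, Q=-49/4) ⇒ EFIJX; edges |EFIX|=41/8, |J|=-11/8
  updated: d(EFIJX,S)=19/8
5. join EFIJX+S (d=19/8) ⇒ EFIJSX; edges |EFIJX|=19/16, |S|=19/16
final tree: ((((E:5/2,I:17/2):49/8,(F:1/4,X:35/4):87/8):41/8,J:-11/8):19/16,S:19/16)
total length: 345/8

49/8,87/8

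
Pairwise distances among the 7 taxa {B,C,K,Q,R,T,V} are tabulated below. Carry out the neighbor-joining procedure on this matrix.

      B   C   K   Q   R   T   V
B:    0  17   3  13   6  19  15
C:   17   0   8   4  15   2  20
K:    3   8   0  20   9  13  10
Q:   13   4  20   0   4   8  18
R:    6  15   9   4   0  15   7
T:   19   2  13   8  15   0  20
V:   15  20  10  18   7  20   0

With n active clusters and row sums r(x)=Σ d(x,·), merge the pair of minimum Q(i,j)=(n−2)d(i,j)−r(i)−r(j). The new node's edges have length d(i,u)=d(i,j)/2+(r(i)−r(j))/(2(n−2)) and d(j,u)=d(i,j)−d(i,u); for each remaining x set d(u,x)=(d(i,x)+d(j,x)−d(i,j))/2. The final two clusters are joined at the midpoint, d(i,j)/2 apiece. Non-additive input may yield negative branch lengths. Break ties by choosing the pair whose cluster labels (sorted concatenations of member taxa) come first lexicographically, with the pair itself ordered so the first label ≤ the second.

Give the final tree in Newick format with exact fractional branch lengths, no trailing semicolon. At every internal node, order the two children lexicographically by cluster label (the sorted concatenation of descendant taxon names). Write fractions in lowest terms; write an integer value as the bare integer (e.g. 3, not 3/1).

1. join C+T (d=2, Q=-133) ⇒ CT; edges |C|=-1/10, |T|=21/10
  updated: d(B,CT)=17, d(CT,K)=19/2, d(CT,Q)=5, d(CT,R)=14, d(CT,V)=19
2. join CT+Q (d=5, Q=-209/2) ⇒ CQT; edges |CT|=49/16, |Q|=31/16
  updated: d(B,CQT)=25/2, d(CQT,K)=49/4, d(CQT,R)=13/2, d(CQT,V)=16
3. join B+K (d=3, Q=-247/4) ⇒ BK; edges |B|=15/8, |K|=9/8
  updated: d(BK,CQT)=87/8, d(BK,R)=6, d(BK,V)=11
4. join BK+V (d=11, Q=-319/8) ⇒ BKV; edges |BK|=127/32, |V|=225/32
  updated: d(BKV,CQT)=127/16, d(BKV,R)=1
5. join BKV+CQT (d=127/16, Q=-247/16) ⇒ BCKQTV; edges |BKV|=39/32, |CQT|=215/32
  updated: d(BCKQTV,R)=-7/32
6. join BCKQTV+R (d=-7/32) ⇒ BCKQRTV; edges |BCKQTV|=-7/64, |R|=-7/64
final tree: ((((B:15/8,K:9/8):127/32,V:225/32):39/32,((C:-1/10,T:21/10):49/16,Q:31/16):215/32):-7/64,R:-7/64)
total length: 919/32

((((B:15/8,K:9/8):127/32,V:225/32):39/32,((C:-1/10,T:21/10):49/16,Q:31/16):215/32):-7/64,R:-7/64)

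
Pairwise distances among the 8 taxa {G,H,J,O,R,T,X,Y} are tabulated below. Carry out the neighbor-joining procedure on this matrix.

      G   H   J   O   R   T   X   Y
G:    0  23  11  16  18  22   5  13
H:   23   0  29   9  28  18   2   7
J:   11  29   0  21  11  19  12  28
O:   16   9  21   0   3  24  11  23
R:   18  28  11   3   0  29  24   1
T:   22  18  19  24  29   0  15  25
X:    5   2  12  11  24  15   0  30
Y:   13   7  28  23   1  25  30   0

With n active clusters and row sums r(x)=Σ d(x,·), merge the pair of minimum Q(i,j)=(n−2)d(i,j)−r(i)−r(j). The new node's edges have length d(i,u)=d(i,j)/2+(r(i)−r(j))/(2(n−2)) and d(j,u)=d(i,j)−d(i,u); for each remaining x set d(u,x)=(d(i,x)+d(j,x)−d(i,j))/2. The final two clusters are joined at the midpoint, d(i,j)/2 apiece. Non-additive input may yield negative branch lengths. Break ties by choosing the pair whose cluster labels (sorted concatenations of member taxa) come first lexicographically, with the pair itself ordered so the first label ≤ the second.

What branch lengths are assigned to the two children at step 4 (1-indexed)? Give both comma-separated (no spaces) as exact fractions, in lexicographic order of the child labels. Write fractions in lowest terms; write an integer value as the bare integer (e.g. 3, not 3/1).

221/48,523/48

iteration 1: select R,Y (d=1, Q=-235); attach at lengths (-7/12, 19/12); label the merged cluster RY
  updated: d(G,RY)=15, d(H,RY)=17, d(J,RY)=19, d(O,RY)=25/2, d(RY,T)=53/2, d(RY,X)=53/2
iteration 2: select H,X (d=2, Q=-319/2); attach at lengths (73/20, -33/20); label the merged cluster HX
  updated: d(G,HX)=13, d(HX,J)=39/2, d(HX,O)=9, d(HX,RY)=83/4, d(HX,T)=31/2
iteration 3: select O,RY (d=25/2, Q=-505/4); attach at lengths (155/32, 245/32); label the merged cluster ORY
  updated: d(G,ORY)=37/4, d(HX,ORY)=69/8, d(J,ORY)=55/4, d(ORY,T)=19
iteration 4: select HX,T (d=31/2, Q=-685/8); attach at lengths (221/48, 523/48); label the merged cluster HTX
  updated: d(G,HTX)=39/4, d(HTX,J)=23/2, d(HTX,ORY)=97/16
iteration 5: select G,J (d=11, Q=-177/4); attach at lengths (63/16, 113/16); label the merged cluster GJ
  updated: d(GJ,HTX)=41/8, d(GJ,ORY)=6
iteration 6: select GJ,HTX (d=41/8, Q=-275/16); attach at lengths (81/32, 83/32); label the merged cluster GHJTX
  updated: d(GHJTX,ORY)=111/32
iteration 7: select GHJTX,ORY (d=111/32); attach at lengths (111/64, 111/64); label the merged cluster GHJORTXY
final tree: (((G:63/16,J:113/16):81/32,((H:73/20,X:-33/20):221/48,T:523/48):83/32):111/64,(O:155/32,(R:-7/12,Y:19/12):245/32):111/64)
total length: 1619/32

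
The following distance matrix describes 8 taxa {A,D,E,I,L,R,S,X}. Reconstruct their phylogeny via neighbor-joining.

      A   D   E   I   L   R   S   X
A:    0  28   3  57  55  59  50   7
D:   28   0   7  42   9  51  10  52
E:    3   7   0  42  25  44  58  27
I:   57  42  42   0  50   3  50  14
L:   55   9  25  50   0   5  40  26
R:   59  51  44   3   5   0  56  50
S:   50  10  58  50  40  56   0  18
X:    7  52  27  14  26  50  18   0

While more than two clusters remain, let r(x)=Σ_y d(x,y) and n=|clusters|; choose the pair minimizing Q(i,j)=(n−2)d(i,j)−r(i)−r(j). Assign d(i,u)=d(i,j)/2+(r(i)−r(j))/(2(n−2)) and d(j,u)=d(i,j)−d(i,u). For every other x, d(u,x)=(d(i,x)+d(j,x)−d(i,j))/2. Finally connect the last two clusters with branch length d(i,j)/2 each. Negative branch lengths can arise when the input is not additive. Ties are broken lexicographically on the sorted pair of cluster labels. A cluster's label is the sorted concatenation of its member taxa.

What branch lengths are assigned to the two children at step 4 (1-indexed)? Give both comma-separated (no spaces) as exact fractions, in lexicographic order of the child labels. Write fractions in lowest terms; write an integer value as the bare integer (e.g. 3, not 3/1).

1. join I+R (d=3, Q=-508) ⇒ IR; edges |I|=2/3, |R|=7/3
  updated: d(A,IR)=113/2, d(D,IR)=45, d(E,IR)=83/2, d(IR,L)=26, d(IR,S)=103/2, d(IR,X)=61/2
2. join A+E (d=3, Q=-346) ⇒ AE; edges |A|=53/10, |E|=-23/10
  updated: d(AE,D)=16, d(AE,IR)=95/2, d(AE,L)=77/2, d(AE,S)=105/2, d(AE,X)=31/2
3. join D+S (d=10, Q=-264) ⇒ DS; edges |D|=0, |S|=10
  updated: d(AE,DS)=117/4, d(DS,IR)=173/4, d(DS,L)=39/2, d(DS,X)=30
4. join AE+X (d=31/2, Q=-745/4) ⇒ AEX; edges |AE|=301/24, |X|=71/24
  updated: d(AEX,DS)=175/8, d(AEX,IR)=125/4, d(AEX,L)=49/2
5. join AEX+DS (d=175/8, Q=-237/2) ⇒ ADESX; edges |AEX|=147/16, |DS|=203/16
  updated: d(ADESX,IR)=421/16, d(ADESX,L)=177/16
6. join ADESX+IR (d=421/16, Q=-507/8) ⇒ ADEIRSX; edges |ADESX|=91/16, |IR|=165/8
  updated: d(ADEIRSX,L)=43/8
7. join ADEIRSX+L (d=43/8) ⇒ ADEILRSX; edges |ADEIRSX|=43/16, |L|=43/16
final tree: (((((A:53/10,E:-23/10):301/24,X:71/24):147/16,(D:0,S:10):203/16):91/16,(I:2/3,R:7/3):165/8):43/16,L:43/16)
total length: 1361/16

301/24,71/24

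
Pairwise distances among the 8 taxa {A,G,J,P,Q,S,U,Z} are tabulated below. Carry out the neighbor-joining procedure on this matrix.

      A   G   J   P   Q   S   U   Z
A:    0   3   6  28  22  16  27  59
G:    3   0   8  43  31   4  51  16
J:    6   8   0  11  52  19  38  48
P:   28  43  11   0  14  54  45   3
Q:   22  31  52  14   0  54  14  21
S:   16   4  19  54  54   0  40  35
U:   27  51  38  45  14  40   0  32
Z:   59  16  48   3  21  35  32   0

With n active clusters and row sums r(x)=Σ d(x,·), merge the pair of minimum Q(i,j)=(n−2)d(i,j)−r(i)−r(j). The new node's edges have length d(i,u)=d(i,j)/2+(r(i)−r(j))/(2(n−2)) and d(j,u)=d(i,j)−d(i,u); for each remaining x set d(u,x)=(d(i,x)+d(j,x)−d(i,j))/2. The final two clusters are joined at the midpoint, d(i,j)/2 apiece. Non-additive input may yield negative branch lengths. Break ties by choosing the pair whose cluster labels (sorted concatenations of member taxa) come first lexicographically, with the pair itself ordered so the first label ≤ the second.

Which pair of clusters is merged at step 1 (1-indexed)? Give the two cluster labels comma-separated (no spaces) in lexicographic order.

P,Z

1. join P+Z (d=3, Q=-394) ⇒ PZ; edges |P|=1/6, |Z|=17/6
  updated: d(A,PZ)=42, d(G,PZ)=28, d(J,PZ)=28, d(PZ,Q)=16, d(PZ,S)=43, d(PZ,U)=37
2. join Q+U (d=14, Q=-326) ⇒ QU; edges |Q|=26/5, |U|=44/5
  updated: d(A,QU)=35/2, d(G,QU)=34, d(J,QU)=38, d(PZ,QU)=39/2, d(QU,S)=40
3. join PZ+QU (d=39/2, Q=-463/2) ⇒ PQUZ; edges |PZ|=179/16, |QU|=133/16
  updated: d(A,PQUZ)=20, d(G,PQUZ)=85/4, d(J,PQUZ)=93/4, d(PQUZ,S)=127/4
4. join G+S (d=4, Q=-95) ⇒ GS; edges |G|=-15/4, |S|=31/4
  updated: d(A,GS)=15/2, d(GS,J)=23/2, d(GS,PQUZ)=49/2
5. join A+J (d=6, Q=-249/4) ⇒ AJ; edges |A|=19/16, |J|=77/16
  updated: d(AJ,GS)=13/2, d(AJ,PQUZ)=149/8
6. join AJ+GS (d=13/2, Q=-397/8) ⇒ AGJS; edges |AJ|=5/16, |GS|=99/16
  updated: d(AGJS,PQUZ)=293/16
7. join AGJS+PQUZ (d=293/16) ⇒ AGJPQSUZ; edges |AGJS|=293/32, |PQUZ|=293/32
final tree: (((A:19/16,J:77/16):5/16,(G:-15/4,S:31/4):99/16):293/32,((P:1/6,Z:17/6):179/16,(Q:26/5,U:44/5):133/16):293/32)
total length: 1141/16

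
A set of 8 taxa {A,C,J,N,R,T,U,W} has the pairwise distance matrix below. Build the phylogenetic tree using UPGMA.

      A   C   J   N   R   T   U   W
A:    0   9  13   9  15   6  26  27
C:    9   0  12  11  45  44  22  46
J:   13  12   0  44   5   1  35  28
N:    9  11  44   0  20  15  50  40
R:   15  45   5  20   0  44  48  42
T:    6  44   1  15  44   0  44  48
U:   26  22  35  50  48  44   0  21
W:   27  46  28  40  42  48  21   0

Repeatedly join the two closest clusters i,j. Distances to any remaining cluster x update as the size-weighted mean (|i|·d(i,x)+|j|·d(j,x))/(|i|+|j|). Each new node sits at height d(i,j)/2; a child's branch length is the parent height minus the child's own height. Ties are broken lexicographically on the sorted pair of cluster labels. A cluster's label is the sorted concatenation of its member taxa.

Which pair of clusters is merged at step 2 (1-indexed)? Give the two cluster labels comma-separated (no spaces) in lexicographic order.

A,C

step 1: merge (J,T) at d=1; branch lengths J→1/2, T→1/2; new cluster JT
  updated: d(A,JT)=19/2, d(C,JT)=28, d(JT,N)=59/2, d(JT,R)=49/2, d(JT,U)=79/2, d(JT,W)=38
step 2: merge (A,C) at d=9; branch lengths A→9/2, C→9/2; new cluster AC
  updated: d(AC,JT)=75/4, d(AC,N)=10, d(AC,R)=30, d(AC,U)=24, d(AC,W)=73/2
step 3: merge (AC,N) at d=10; branch lengths AC→1/2, N→5; new cluster ACN
  updated: d(ACN,JT)=67/3, d(ACN,R)=80/3, d(ACN,U)=98/3, d(ACN,W)=113/3
step 4: merge (U,W) at d=21; branch lengths U→21/2, W→21/2; new cluster UW
  updated: d(ACN,UW)=211/6, d(JT,UW)=155/4, d(R,UW)=45
step 5: merge (ACN,JT) at d=67/3; branch lengths ACN→37/6, JT→32/3; new cluster ACJNT
  updated: d(ACJNT,R)=129/5, d(ACJNT,UW)=183/5
step 6: merge (ACJNT,R) at d=129/5; branch lengths ACJNT→26/15, R→129/10; new cluster ACJNRT
  updated: d(ACJNRT,UW)=38
step 7: merge (ACJNRT,UW) at d=38; branch lengths ACJNRT→61/10, UW→17/2; new cluster ACJNRTUW
final tree: (((((A:9/2,C:9/2):1/2,N:5):37/6,(J:1/2,T:1/2):32/3):26/15,R:129/10):61/10,(U:21/2,W:21/2):17/2)
total length: 2477/30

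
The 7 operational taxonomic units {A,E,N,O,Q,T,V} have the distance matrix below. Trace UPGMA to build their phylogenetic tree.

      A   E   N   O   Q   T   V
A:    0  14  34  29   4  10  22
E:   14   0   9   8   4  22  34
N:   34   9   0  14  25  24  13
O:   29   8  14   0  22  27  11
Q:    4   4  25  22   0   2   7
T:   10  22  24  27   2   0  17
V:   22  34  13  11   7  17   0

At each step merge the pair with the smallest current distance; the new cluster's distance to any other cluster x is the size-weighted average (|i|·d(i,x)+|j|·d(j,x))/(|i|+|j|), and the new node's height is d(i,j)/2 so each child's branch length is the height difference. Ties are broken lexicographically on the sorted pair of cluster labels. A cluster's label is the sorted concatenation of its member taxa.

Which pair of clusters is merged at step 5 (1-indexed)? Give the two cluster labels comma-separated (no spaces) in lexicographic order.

1. join Q+T (d=2) ⇒ QT; edges |Q|=1, |T|=1
  updated: d(A,QT)=7, d(E,QT)=13, d(N,QT)=49/2, d(O,QT)=49/2, d(QT,V)=12
2. join A+QT (d=7) ⇒ AQT; edges |A|=7/2, |QT|=5/2
  updated: d(AQT,E)=40/3, d(AQT,N)=83/3, d(AQT,O)=26, d(AQT,V)=46/3
3. join E+O (d=8) ⇒ EO; edges |E|=4, |O|=4
  updated: d(AQT,EO)=59/3, d(EO,N)=23/2, d(EO,V)=45/2
4. join EO+N (d=23/2) ⇒ ENO; edges |EO|=7/4, |N|=23/4
  updated: d(AQT,ENO)=67/3, d(ENO,V)=58/3
5. join AQT+V (d=46/3) ⇒ AQTV; edges |AQT|=25/6, |V|=23/3
  updated: d(AQTV,ENO)=259/12
6. join AQTV+ENO (d=259/12) ⇒ AENOQTV; edges |AQTV|=25/8, |ENO|=121/24
final tree: (((A:7/2,(Q:1,T:1):5/2):25/6,V:23/3):25/8,((E:4,O:4):7/4,N:23/4):121/24)
total length: 87/2

AQT,V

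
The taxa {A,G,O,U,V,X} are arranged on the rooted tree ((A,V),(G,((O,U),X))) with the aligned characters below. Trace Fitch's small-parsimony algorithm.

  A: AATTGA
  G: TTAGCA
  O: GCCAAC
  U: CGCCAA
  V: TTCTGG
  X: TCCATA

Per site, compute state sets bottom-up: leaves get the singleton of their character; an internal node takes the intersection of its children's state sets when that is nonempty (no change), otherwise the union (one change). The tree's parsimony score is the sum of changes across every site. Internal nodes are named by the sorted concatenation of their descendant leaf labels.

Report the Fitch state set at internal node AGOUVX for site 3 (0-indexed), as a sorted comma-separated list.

A,G,T

site 0, node AV: A={A} ∪ V={T} → {A,T} (+1)
site 0, node OU: O={G} ∪ U={C} → {C,G} (+1)
site 0, node OUX: OU={C,G} ∪ X={T} → {C,G,T} (+1)
site 0, node GOUX: G={T} ∩ OUX={C,G,T} → {T} (+0)
site 0, node AGOUVX: AV={A,T} ∩ GOUX={T} → {T} (+0)
site 1, node AV: A={A} ∪ V={T} → {A,T} (+1)
site 1, node OU: O={C} ∪ U={G} → {C,G} (+1)
site 1, node OUX: OU={C,G} ∩ X={C} → {C} (+0)
site 1, node GOUX: G={T} ∪ OUX={C} → {C,T} (+1)
site 1, node AGOUVX: AV={A,T} ∩ GOUX={C,T} → {T} (+0)
site 2, node AV: A={T} ∪ V={C} → {C,T} (+1)
site 2, node OU: O={C} ∩ U={C} → {C} (+0)
site 2, node OUX: OU={C} ∩ X={C} → {C} (+0)
site 2, node GOUX: G={A} ∪ OUX={C} → {A,C} (+1)
site 2, node AGOUVX: AV={C,T} ∩ GOUX={A,C} → {C} (+0)
site 3, node AV: A={T} ∩ V={T} → {T} (+0)
site 3, node OU: O={A} ∪ U={C} → {A,C} (+1)
site 3, node OUX: OU={A,C} ∩ X={A} → {A} (+0)
site 3, node GOUX: G={G} ∪ OUX={A} → {A,G} (+1)
site 3, node AGOUVX: AV={T} ∪ GOUX={A,G} → {A,G,T} (+1)
site 4, node AV: A={G} ∩ V={G} → {G} (+0)
site 4, node OU: O={A} ∩ U={A} → {A} (+0)
site 4, node OUX: OU={A} ∪ X={T} → {A,T} (+1)
site 4, node GOUX: G={C} ∪ OUX={A,T} → {A,C,T} (+1)
site 4, node AGOUVX: AV={G} ∪ GOUX={A,C,T} → {A,C,G,T} (+1)
site 5, node AV: A={A} ∪ V={G} → {A,G} (+1)
site 5, node OU: O={C} ∪ U={A} → {A,C} (+1)
site 5, node OUX: OU={A,C} ∩ X={A} → {A} (+0)
site 5, node GOUX: G={A} ∩ OUX={A} → {A} (+0)
site 5, node AGOUVX: AV={A,G} ∩ GOUX={A} → {A} (+0)
per-site changes: [3, 3, 2, 3, 3, 2]; total = 16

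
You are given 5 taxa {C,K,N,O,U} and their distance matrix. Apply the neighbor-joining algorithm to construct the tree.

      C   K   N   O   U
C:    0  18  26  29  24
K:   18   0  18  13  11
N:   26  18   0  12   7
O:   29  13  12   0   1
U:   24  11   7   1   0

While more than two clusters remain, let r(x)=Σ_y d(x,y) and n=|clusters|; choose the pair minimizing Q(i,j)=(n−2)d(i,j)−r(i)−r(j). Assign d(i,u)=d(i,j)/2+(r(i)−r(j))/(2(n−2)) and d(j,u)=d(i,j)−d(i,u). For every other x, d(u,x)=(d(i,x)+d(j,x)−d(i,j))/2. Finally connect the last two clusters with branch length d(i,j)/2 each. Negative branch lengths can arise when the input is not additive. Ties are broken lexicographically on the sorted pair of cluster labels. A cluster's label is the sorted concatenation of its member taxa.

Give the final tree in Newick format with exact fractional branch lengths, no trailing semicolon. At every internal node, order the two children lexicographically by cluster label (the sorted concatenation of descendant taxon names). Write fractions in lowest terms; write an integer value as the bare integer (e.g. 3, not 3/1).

1. join C+K (d=18, Q=-103) ⇒ CK; edges |C|=91/6, |K|=17/6
  updated: d(CK,N)=13, d(CK,O)=12, d(CK,U)=17/2
2. join CK+N (d=13, Q=-79/2) ⇒ CKN; edges |CK|=55/8, |N|=49/8
  updated: d(CKN,O)=11/2, d(CKN,U)=5/4
3. join CKN+O (d=11/2, Q=-31/4) ⇒ CKNO; edges |CKN|=23/8, |O|=21/8
  updated: d(CKNO,U)=-13/8
4. join CKNO+U (d=-13/8) ⇒ CKNOU; edges |CKNO|=-13/16, |U|=-13/16
final tree: ((((C:91/6,K:17/6):55/8,N:49/8):23/8,O:21/8):-13/16,U:-13/16)
total length: 279/8

((((C:91/6,K:17/6):55/8,N:49/8):23/8,O:21/8):-13/16,U:-13/16)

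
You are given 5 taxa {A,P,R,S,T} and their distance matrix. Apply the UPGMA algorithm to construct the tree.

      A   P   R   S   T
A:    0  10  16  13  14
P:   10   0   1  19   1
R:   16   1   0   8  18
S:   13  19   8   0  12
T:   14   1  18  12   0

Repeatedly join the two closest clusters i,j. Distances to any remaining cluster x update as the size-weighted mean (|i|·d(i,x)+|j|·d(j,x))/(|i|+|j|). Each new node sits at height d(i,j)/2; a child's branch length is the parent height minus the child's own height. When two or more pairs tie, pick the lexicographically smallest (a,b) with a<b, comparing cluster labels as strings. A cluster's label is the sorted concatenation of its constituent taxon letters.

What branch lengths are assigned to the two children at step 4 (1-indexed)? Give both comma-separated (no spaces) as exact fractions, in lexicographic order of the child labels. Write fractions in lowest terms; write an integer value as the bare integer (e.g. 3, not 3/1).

1. join P+R (d=1) ⇒ PR; edges |P|=1/2, |R|=1/2
  updated: d(A,PR)=13, d(PR,S)=27/2, d(PR,T)=19/2
2. join PR+T (d=19/2) ⇒ PRT; edges |PR|=17/4, |T|=19/4
  updated: d(A,PRT)=40/3, d(PRT,S)=13
3. join A+S (d=13) ⇒ AS; edges |A|=13/2, |S|=13/2
  updated: d(AS,PRT)=79/6
4. join AS+PRT (d=79/6) ⇒ APRST; edges |AS|=1/12, |PRT|=11/6
final tree: ((A:13/2,S:13/2):1/12,((P:1/2,R:1/2):17/4,T:19/4):11/6)
total length: 299/12

1/12,11/6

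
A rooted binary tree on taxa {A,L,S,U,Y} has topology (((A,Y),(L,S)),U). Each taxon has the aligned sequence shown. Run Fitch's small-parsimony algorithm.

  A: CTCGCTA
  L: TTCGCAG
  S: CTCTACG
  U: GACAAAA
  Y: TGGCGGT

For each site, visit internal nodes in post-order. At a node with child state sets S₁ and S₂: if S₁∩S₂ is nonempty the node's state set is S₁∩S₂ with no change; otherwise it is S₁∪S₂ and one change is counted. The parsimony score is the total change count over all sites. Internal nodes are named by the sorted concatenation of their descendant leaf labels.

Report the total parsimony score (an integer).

site 0, node AY: A={C} ∪ Y={T} → {C,T} (+1)
site 0, node LS: L={T} ∪ S={C} → {C,T} (+1)
site 0, node ALSY: AY={C,T} ∩ LS={C,T} → {C,T} (+0)
site 0, node ALSUY: ALSY={C,T} ∪ U={G} → {C,G,T} (+1)
site 1, node AY: A={T} ∪ Y={G} → {G,T} (+1)
site 1, node LS: L={T} ∩ S={T} → {T} (+0)
site 1, node ALSY: AY={G,T} ∩ LS={T} → {T} (+0)
site 1, node ALSUY: ALSY={T} ∪ U={A} → {A,T} (+1)
site 2, node AY: A={C} ∪ Y={G} → {C,G} (+1)
site 2, node LS: L={C} ∩ S={C} → {C} (+0)
site 2, node ALSY: AY={C,G} ∩ LS={C} → {C} (+0)
site 2, node ALSUY: ALSY={C} ∩ U={C} → {C} (+0)
site 3, node AY: A={G} ∪ Y={C} → {C,G} (+1)
site 3, node LS: L={G} ∪ S={T} → {G,T} (+1)
site 3, node ALSY: AY={C,G} ∩ LS={G,T} → {G} (+0)
site 3, node ALSUY: ALSY={G} ∪ U={A} → {A,G} (+1)
site 4, node AY: A={C} ∪ Y={G} → {C,G} (+1)
site 4, node LS: L={C} ∪ S={A} → {A,C} (+1)
site 4, node ALSY: AY={C,G} ∩ LS={A,C} → {C} (+0)
site 4, node ALSUY: ALSY={C} ∪ U={A} → {A,C} (+1)
site 5, node AY: A={T} ∪ Y={G} → {G,T} (+1)
site 5, node LS: L={A} ∪ S={C} → {A,C} (+1)
site 5, node ALSY: AY={G,T} ∪ LS={A,C} → {A,C,G,T} (+1)
site 5, node ALSUY: ALSY={A,C,G,T} ∩ U={A} → {A} (+0)
site 6, node AY: A={A} ∪ Y={T} → {A,T} (+1)
site 6, node LS: L={G} ∩ S={G} → {G} (+0)
site 6, node ALSY: AY={A,T} ∪ LS={G} → {A,G,T} (+1)
site 6, node ALSUY: ALSY={A,G,T} ∩ U={A} → {A} (+0)
per-site changes: [3, 2, 1, 3, 3, 3, 2]; total = 17

17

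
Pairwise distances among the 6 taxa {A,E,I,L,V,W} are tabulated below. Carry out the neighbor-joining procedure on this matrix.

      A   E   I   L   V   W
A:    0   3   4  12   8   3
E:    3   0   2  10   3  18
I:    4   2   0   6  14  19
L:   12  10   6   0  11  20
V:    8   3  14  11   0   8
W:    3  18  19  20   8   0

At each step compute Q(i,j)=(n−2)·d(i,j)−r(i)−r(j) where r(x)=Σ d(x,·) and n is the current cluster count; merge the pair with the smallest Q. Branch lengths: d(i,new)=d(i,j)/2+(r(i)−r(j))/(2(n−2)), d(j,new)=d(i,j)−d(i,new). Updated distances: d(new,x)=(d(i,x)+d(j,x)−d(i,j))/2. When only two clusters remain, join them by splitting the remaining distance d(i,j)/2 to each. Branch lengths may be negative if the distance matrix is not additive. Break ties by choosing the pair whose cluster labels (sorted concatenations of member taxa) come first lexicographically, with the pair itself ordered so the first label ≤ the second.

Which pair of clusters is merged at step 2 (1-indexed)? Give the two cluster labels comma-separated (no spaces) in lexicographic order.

I,L

1. join A+W (d=3, Q=-86) ⇒ AW; edges |A|=-13/4, |W|=25/4
  updated: d(AW,E)=9, d(AW,I)=10, d(AW,L)=29/2, d(AW,V)=13/2
2. join I+L (d=6, Q=-111/2) ⇒ IL; edges |I|=17/12, |L|=55/12
  updated: d(AW,IL)=37/4, d(E,IL)=3, d(IL,V)=19/2
3. join AW+V (d=13/2, Q=-123/4) ⇒ AVW; edges |AW|=75/16, |V|=29/16
  updated: d(AVW,E)=11/4, d(AVW,IL)=49/8
4. join AVW+E (d=11/4, Q=-95/8) ⇒ AEVW; edges |AVW|=47/16, |E|=-3/16
  updated: d(AEVW,IL)=51/16
5. join AEVW+IL (d=51/16) ⇒ AEILVW; edges |AEVW|=51/32, |IL|=51/32
final tree: ((((A:-13/4,W:25/4):75/16,V:29/16):47/16,E:-3/16):51/32,(I:17/12,L:55/12):51/32)
total length: 343/16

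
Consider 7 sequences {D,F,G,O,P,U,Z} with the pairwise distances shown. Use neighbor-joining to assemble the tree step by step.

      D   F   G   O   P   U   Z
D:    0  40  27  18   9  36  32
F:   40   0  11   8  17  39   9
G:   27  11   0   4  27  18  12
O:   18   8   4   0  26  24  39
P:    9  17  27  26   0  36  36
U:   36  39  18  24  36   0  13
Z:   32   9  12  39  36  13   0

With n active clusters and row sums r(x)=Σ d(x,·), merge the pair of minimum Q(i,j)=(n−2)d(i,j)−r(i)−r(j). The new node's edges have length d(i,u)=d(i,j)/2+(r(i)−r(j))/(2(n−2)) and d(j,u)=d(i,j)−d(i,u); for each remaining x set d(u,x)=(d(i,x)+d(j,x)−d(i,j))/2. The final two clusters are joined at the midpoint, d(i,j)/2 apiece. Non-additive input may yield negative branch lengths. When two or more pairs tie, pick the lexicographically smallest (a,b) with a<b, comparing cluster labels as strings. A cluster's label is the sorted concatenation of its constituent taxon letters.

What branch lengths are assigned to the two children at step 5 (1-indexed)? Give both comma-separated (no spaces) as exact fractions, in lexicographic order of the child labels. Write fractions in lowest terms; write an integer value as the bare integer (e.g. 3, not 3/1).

step 1: merge (D,P) at d=9, Q=-268; branch lengths D→28/5, P→17/5; new cluster DP
  updated: d(DP,F)=24, d(DP,G)=45/2, d(DP,O)=35/2, d(DP,U)=63/2, d(DP,Z)=59/2
step 2: merge (U,Z) at d=13, Q=-176; branch lengths U→75/8, Z→29/8; new cluster UZ
  updated: d(DP,UZ)=24, d(F,UZ)=35/2, d(G,UZ)=17/2, d(O,UZ)=25
step 3: merge (G,UZ) at d=17/2, Q=-191/2; branch lengths G→-7/12, UZ→109/12; new cluster GUZ
  updated: d(DP,GUZ)=19, d(F,GUZ)=10, d(GUZ,O)=41/4
step 4: merge (DP,GUZ) at d=19, Q=-247/4; branch lengths DP→237/16, GUZ→67/16; new cluster DGPUZ
  updated: d(DGPUZ,F)=15/2, d(DGPUZ,O)=35/8
step 5: merge (DGPUZ,F) at d=15/2, Q=-159/8; branch lengths DGPUZ→31/16, F→89/16; new cluster DFGPUZ
  updated: d(DFGPUZ,O)=39/16
step 6: merge (DFGPUZ,O) at d=39/16; branch lengths DFGPUZ→39/32, O→39/32; new cluster DFGOPUZ
final tree: ((((D:28/5,P:17/5):237/16,(G:-7/12,(U:75/8,Z:29/8):109/12):67/16):31/16,F:89/16):39/32,O:39/32)
total length: 951/16

31/16,89/16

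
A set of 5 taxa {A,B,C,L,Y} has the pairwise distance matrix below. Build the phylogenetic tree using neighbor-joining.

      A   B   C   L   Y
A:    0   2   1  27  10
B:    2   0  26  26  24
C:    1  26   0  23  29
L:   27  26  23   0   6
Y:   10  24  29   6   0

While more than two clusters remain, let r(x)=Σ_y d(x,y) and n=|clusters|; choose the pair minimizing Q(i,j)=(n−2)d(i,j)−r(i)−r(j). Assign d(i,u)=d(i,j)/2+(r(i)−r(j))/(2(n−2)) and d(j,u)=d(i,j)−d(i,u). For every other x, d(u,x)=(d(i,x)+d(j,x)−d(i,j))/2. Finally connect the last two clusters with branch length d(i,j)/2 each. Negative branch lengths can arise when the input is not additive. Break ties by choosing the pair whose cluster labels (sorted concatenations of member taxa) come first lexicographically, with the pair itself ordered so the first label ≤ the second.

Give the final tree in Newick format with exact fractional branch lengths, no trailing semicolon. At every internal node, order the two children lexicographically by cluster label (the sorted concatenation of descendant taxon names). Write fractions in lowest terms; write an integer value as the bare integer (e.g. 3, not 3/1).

iteration 1: select L,Y (d=6, Q=-133); attach at lengths (31/6, 5/6); label the merged cluster LY
  updated: d(A,LY)=31/2, d(B,LY)=22, d(C,LY)=23
iteration 2: select A,C (d=1, Q=-133/2); attach at lengths (-59/8, 67/8); label the merged cluster AC
  updated: d(AC,B)=27/2, d(AC,LY)=75/4
iteration 3: select AC,B (d=27/2, Q=-217/4); attach at lengths (41/8, 67/8); label the merged cluster ABC
  updated: d(ABC,LY)=109/8
iteration 4: select ABC,LY (d=109/8); attach at lengths (109/16, 109/16); label the merged cluster ABCLY
final tree: (((A:-59/8,C:67/8):41/8,B:67/8):109/16,(L:31/6,Y:5/6):109/16)
total length: 273/8

(((A:-59/8,C:67/8):41/8,B:67/8):109/16,(L:31/6,Y:5/6):109/16)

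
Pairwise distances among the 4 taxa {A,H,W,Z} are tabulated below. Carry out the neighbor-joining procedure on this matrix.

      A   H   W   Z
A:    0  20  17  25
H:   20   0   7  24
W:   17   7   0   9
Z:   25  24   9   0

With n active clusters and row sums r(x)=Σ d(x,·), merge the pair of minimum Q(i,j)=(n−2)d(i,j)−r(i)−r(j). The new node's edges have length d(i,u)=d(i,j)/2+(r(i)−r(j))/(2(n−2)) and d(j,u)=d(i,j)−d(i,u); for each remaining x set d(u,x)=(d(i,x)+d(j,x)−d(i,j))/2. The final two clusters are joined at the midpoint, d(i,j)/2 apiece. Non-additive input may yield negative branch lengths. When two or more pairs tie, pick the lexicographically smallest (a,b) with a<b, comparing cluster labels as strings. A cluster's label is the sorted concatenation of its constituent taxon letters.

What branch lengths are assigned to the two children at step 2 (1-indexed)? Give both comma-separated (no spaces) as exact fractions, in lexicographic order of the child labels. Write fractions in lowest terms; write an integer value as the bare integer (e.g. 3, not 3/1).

15/4,-7/4

1. join A+H (d=20, Q=-73) ⇒ AH; edges |A|=51/4, |H|=29/4
  updated: d(AH,W)=2, d(AH,Z)=29/2
2. join AH+W (d=2, Q=-51/2) ⇒ AHW; edges |AH|=15/4, |W|=-7/4
  updated: d(AHW,Z)=43/4
3. join AHW+Z (d=43/4) ⇒ AHWZ; edges |AHW|=43/8, |Z|=43/8
final tree: (((A:51/4,H:29/4):15/4,W:-7/4):43/8,Z:43/8)
total length: 131/4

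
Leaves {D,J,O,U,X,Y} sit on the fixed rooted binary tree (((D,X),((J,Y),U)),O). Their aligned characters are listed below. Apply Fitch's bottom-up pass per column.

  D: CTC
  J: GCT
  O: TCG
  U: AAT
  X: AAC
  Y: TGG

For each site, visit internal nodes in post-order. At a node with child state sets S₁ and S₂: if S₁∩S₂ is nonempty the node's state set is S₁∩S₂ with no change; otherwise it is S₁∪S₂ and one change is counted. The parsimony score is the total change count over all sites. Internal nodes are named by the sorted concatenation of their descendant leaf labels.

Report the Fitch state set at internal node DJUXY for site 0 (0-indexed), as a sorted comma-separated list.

A

DX@0: {C} ∪ {A} = {A,C} (union, +1)
JY@0: {G} ∪ {T} = {G,T} (union, +1)
JUY@0: {G,T} ∪ {A} = {A,G,T} (union, +1)
DJUXY@0: {A,C} ∩ {A,G,T} = {A} (intersection, +0)
DJOUXY@0: {A} ∪ {T} = {A,T} (union, +1)
DX@1: {T} ∪ {A} = {A,T} (union, +1)
JY@1: {C} ∪ {G} = {C,G} (union, +1)
JUY@1: {C,G} ∪ {A} = {A,C,G} (union, +1)
DJUXY@1: {A,T} ∩ {A,C,G} = {A} (intersection, +0)
DJOUXY@1: {A} ∪ {C} = {A,C} (union, +1)
DX@2: {C} ∩ {C} = {C} (intersection, +0)
JY@2: {T} ∪ {G} = {G,T} (union, +1)
JUY@2: {G,T} ∩ {T} = {T} (intersection, +0)
DJUXY@2: {C} ∪ {T} = {C,T} (union, +1)
DJOUXY@2: {C,T} ∪ {G} = {C,G,T} (union, +1)
per-site changes: [4, 4, 3]; total = 11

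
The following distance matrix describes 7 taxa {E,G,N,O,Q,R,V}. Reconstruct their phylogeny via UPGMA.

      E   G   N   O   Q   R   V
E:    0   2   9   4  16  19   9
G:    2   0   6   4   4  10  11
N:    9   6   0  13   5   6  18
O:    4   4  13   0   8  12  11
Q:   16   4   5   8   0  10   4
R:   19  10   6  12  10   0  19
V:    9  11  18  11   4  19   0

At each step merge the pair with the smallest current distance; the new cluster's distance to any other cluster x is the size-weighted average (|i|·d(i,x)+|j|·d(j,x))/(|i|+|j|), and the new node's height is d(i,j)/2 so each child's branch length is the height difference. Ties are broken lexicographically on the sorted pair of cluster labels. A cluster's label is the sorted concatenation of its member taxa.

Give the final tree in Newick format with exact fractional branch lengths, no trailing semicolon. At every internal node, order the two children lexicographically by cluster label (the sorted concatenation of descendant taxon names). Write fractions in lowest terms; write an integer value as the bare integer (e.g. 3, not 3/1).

iteration 1: select E,G (d=2); attach at lengths (1, 1); label the merged cluster EG
  updated: d(EG,N)=15/2, d(EG,O)=4, d(EG,Q)=10, d(EG,R)=29/2, d(EG,V)=10
iteration 2: select EG,O (d=4); attach at lengths (1, 2); label the merged cluster EGO
  updated: d(EGO,N)=28/3, d(EGO,Q)=28/3, d(EGO,R)=41/3, d(EGO,V)=31/3
iteration 3: select Q,V (d=4); attach at lengths (2, 2); label the merged cluster QV
  updated: d(EGO,QV)=59/6, d(N,QV)=23/2, d(QV,R)=29/2
iteration 4: select N,R (d=6); attach at lengths (3, 3); label the merged cluster NR
  updated: d(EGO,NR)=23/2, d(NR,QV)=13
iteration 5: select EGO,QV (d=59/6); attach at lengths (35/12, 35/12); label the merged cluster EGOQV
  updated: d(EGOQV,NR)=121/10
iteration 6: select EGOQV,NR (d=121/10); attach at lengths (17/15, 61/20); label the merged cluster EGNOQRV
final tree: ((((E:1,G:1):1,O:2):35/12,(Q:2,V:2):35/12):17/15,(N:3,R:3):61/20)
total length: 1501/60

((((E:1,G:1):1,O:2):35/12,(Q:2,V:2):35/12):17/15,(N:3,R:3):61/20)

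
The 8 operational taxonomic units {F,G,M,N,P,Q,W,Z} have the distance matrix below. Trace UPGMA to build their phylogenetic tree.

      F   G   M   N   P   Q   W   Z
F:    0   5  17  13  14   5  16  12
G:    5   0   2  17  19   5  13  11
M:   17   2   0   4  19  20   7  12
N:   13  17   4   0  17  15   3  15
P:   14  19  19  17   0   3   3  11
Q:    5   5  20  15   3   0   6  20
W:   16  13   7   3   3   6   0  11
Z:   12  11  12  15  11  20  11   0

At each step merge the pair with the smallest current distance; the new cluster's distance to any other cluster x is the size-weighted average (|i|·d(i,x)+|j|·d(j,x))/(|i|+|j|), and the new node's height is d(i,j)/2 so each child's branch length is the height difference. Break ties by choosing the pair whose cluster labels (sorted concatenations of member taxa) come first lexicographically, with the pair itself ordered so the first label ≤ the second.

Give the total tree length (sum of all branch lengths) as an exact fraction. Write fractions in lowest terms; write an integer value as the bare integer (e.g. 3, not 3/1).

step 1: merge (G,M) at d=2; branch lengths G→1, M→1; new cluster GM
  updated: d(F,GM)=11, d(GM,N)=21/2, d(GM,P)=19, d(GM,Q)=25/2, d(GM,W)=10, d(GM,Z)=23/2
step 2: merge (N,W) at d=3; branch lengths N→3/2, W→3/2; new cluster NW
  updated: d(F,NW)=29/2, d(GM,NW)=41/4, d(NW,P)=10, d(NW,Q)=21/2, d(NW,Z)=13
step 3: merge (P,Q) at d=3; branch lengths P→3/2, Q→3/2; new cluster PQ
  updated: d(F,PQ)=19/2, d(GM,PQ)=63/4, d(NW,PQ)=41/4, d(PQ,Z)=31/2
step 4: merge (F,PQ) at d=19/2; branch lengths F→19/4, PQ→13/4; new cluster FPQ
  updated: d(FPQ,GM)=85/6, d(FPQ,NW)=35/3, d(FPQ,Z)=43/3
step 5: merge (GM,NW) at d=41/4; branch lengths GM→33/8, NW→29/8; new cluster GMNW
  updated: d(FPQ,GMNW)=155/12, d(GMNW,Z)=49/4
step 6: merge (GMNW,Z) at d=49/4; branch lengths GMNW→1, Z→49/8; new cluster GMNWZ
  updated: d(FPQ,GMNWZ)=66/5
step 7: merge (FPQ,GMNWZ) at d=66/5; branch lengths FPQ→37/20, GMNWZ→19/40; new cluster FGMNPQWZ
final tree: ((F:19/4,(P:3/2,Q:3/2):13/4):37/20,(((G:1,M:1):33/8,(N:3/2,W:3/2):29/8):1,Z:49/8):19/40)
total length: 166/5

166/5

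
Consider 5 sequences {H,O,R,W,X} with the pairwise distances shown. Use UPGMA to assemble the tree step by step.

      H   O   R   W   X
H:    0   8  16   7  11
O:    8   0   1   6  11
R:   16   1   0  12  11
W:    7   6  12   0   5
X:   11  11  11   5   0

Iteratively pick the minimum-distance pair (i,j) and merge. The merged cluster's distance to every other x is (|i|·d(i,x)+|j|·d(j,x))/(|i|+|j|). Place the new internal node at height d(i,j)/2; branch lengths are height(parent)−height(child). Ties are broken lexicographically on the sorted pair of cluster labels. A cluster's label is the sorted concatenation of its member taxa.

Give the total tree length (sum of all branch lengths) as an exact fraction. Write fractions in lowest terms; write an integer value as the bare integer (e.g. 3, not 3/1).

iteration 1: select O,R (d=1); attach at lengths (1/2, 1/2); label the merged cluster OR
  updated: d(H,OR)=12, d(OR,W)=9, d(OR,X)=11
iteration 2: select W,X (d=5); attach at lengths (5/2, 5/2); label the merged cluster WX
  updated: d(H,WX)=9, d(OR,WX)=10
iteration 3: select H,WX (d=9); attach at lengths (9/2, 2); label the merged cluster HWX
  updated: d(HWX,OR)=32/3
iteration 4: select HWX,OR (d=32/3); attach at lengths (5/6, 29/6); label the merged cluster HORWX
final tree: ((H:9/2,(W:5/2,X:5/2):2):5/6,(O:1/2,R:1/2):29/6)
total length: 109/6

109/6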